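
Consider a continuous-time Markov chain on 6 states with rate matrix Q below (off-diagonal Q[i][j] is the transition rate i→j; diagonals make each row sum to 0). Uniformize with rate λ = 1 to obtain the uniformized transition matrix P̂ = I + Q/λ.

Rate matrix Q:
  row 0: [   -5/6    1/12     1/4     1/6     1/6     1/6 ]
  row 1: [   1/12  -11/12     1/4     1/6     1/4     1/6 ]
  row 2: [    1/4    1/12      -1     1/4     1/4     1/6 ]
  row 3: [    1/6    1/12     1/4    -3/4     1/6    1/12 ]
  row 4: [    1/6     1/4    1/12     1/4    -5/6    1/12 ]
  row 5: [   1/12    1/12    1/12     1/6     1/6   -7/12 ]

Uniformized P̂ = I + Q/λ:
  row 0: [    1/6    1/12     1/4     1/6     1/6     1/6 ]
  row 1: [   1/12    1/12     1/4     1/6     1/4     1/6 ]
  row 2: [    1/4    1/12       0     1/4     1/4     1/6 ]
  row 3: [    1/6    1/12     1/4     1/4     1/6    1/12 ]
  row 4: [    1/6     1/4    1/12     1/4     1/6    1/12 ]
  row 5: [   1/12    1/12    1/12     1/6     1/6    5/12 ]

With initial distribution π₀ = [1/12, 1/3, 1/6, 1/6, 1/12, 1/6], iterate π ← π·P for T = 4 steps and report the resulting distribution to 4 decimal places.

t=0: π = [0.0833, 0.3333, 0.1667, 0.1667, 0.0833, 0.1667]
t=1: π = [0.1389, 0.0972, 0.1667, 0.2014, 0.2083, 0.1875]
t=2: π = [0.1568, 0.1181, 0.1424, 0.2147, 0.1887, 0.1794]
t=3: π = [0.1537, 0.1148, 0.1531, 0.2121, 0.1884, 0.1779]
t=4: π = [0.1550, 0.1147, 0.1507, 0.2128, 0.1890, 0.1778]

π = [0.1550, 0.1147, 0.1507, 0.2128, 0.1890, 0.1778]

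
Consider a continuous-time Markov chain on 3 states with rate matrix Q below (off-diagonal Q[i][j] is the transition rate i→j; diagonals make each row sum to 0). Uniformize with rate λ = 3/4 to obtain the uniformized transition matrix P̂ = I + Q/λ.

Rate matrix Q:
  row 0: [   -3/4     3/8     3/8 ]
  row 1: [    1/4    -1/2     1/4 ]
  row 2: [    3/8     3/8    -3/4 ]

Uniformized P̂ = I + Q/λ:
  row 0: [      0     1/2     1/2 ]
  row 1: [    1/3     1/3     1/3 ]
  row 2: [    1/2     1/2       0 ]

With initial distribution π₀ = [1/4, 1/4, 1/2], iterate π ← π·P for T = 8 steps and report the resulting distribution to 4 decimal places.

π = [0.2852, 0.4286, 0.2862]

t=0: π = [0.2500, 0.2500, 0.5000]
t=1: π = [0.3333, 0.4583, 0.2083]
t=2: π = [0.2569, 0.4236, 0.3194]
t=3: π = [0.3009, 0.4294, 0.2697]
t=4: π = [0.2780, 0.4284, 0.2936]
t=5: π = [0.2896, 0.4286, 0.2818]
t=6: π = [0.2838, 0.4286, 0.2877]
t=7: π = [0.2867, 0.4286, 0.2847]
t=8: π = [0.2852, 0.4286, 0.2862]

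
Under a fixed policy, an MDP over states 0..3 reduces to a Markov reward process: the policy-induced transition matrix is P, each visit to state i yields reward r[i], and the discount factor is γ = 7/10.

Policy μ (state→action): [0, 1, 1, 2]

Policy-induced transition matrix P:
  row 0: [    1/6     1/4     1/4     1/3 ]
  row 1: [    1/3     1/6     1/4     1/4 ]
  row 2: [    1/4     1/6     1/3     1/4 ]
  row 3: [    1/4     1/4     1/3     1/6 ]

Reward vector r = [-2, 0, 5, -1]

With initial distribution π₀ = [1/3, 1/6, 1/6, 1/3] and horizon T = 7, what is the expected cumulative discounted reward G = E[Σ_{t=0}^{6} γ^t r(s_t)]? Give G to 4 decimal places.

t=0: π = [0.3333, 0.1667, 0.1667, 0.3333], E[r] = -0.1667, γ^t·E[r] = -0.166667, running G = -0.166667
t=1: π = [0.2361, 0.2222, 0.2917, 0.2500], E[r] = 0.7361, γ^t·E[r] = 0.515278, running G = 0.348611
t=2: π = [0.2488, 0.2072, 0.2951, 0.2488], E[r] = 0.7292, γ^t·E[r] = 0.357292, running G = 0.705903
t=3: π = [0.2465, 0.2081, 0.2953, 0.2500], E[r] = 0.7336, γ^t·E[r] = 0.251626, running G = 0.957529
t=4: π = [0.2468, 0.2080, 0.2954, 0.2497], E[r] = 0.7339, γ^t·E[r] = 0.176212, running G = 1.133740
t=5: π = [0.2468, 0.2080, 0.2954, 0.2498], E[r] = 0.7338, γ^t·E[r] = 0.123338, running G = 1.257078
t=6: π = [0.2468, 0.2080, 0.2954, 0.2498], E[r] = 0.7339, γ^t·E[r] = 0.086338, running G = 1.343417

G = 1.3434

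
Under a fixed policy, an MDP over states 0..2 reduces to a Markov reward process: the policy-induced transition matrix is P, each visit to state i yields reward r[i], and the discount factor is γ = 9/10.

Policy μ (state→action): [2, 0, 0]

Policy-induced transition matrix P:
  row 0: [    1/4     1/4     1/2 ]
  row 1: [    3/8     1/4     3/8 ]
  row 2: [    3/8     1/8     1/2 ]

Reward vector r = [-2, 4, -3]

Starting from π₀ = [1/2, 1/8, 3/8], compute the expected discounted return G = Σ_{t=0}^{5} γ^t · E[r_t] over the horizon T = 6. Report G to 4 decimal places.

G = -6.4811

t=0: π = [0.5000, 0.1250, 0.3750], E[r] = -1.6250, γ^t·E[r] = -1.625000, running G = -1.625000
t=1: π = [0.3125, 0.2031, 0.4844], E[r] = -1.2656, γ^t·E[r] = -1.139063, running G = -2.764063
t=2: π = [0.3359, 0.1895, 0.4746], E[r] = -1.3379, γ^t·E[r] = -1.083691, running G = -3.847754
t=3: π = [0.3330, 0.1907, 0.4763], E[r] = -1.3323, γ^t·E[r] = -0.971229, running G = -4.818983
t=4: π = [0.3334, 0.1905, 0.4762], E[r] = -1.3334, γ^t·E[r] = -0.874847, running G = -5.693829
t=5: π = [0.3333, 0.1905, 0.4762], E[r] = -1.3333, γ^t·E[r] = -0.787310, running G = -6.481140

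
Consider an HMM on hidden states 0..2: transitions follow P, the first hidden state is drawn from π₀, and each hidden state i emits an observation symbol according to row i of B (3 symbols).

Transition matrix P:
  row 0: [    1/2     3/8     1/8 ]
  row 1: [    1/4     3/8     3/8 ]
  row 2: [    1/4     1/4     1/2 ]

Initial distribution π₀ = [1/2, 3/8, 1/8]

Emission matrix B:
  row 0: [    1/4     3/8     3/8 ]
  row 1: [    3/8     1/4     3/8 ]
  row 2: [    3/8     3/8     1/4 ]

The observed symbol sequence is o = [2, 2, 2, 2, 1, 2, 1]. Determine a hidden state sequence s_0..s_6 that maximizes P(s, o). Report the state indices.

t=0: δ = [1.875e-01, 1.406e-01, 3.125e-02]  (obs o_0=2)
t=1: δ = [3.516e-02, 2.637e-02, 1.318e-02]  ψ = [0, 0, 1]  (obs o_1=2)
t=2: δ = [6.592e-03, 4.944e-03, 2.472e-03]  ψ = [0, 0, 1]  (obs o_2=2)
t=3: δ = [1.236e-03, 9.270e-04, 4.635e-04]  ψ = [0, 0, 1]  (obs o_3=2)
t=4: δ = [2.317e-04, 1.159e-04, 1.304e-04]  ψ = [0, 0, 1]  (obs o_4=1)
t=5: δ = [4.345e-05, 3.259e-05, 1.629e-05]  ψ = [0, 0, 2]  (obs o_5=2)
t=6: δ = [8.147e-06, 4.074e-06, 4.583e-06]  ψ = [0, 0, 1]  (obs o_6=1)
backtrack: best end state = 0; path = [0, 0, 0, 0, 0, 0, 0]

path = [0, 0, 0, 0, 0, 0, 0]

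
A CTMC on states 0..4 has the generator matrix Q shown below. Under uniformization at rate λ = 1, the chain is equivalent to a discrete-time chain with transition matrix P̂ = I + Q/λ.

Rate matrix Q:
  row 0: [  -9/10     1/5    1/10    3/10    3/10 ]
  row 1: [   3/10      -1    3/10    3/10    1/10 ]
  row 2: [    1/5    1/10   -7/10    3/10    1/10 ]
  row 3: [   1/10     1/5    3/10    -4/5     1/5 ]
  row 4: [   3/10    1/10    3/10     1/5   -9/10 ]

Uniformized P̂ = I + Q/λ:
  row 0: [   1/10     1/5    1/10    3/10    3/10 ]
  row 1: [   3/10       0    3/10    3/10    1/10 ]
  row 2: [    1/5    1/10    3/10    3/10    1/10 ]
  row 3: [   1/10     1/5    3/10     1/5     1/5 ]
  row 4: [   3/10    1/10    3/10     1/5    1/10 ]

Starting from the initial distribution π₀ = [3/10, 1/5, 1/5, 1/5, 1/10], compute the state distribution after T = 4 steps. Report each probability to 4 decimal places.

t=0: π = [0.3000, 0.2000, 0.2000, 0.2000, 0.1000]
t=1: π = [0.1800, 0.1300, 0.2400, 0.2700, 0.1800]
t=2: π = [0.1860, 0.1320, 0.2640, 0.2550, 0.1630]
t=3: π = [0.1854, 0.1309, 0.2628, 0.2582, 0.1627]
t=4: π = [0.1850, 0.1313, 0.2629, 0.2579, 0.1629]

π = [0.1850, 0.1313, 0.2629, 0.2579, 0.1629]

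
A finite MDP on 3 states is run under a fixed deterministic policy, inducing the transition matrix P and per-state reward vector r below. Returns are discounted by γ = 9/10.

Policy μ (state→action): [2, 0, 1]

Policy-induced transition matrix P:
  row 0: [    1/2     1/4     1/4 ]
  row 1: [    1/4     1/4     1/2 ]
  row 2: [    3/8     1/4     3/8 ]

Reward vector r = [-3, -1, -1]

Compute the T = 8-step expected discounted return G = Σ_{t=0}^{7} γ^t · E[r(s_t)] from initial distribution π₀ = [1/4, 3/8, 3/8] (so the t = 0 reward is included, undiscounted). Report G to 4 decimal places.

t=0: π = [0.2500, 0.3750, 0.3750], E[r] = -1.5000, γ^t·E[r] = -1.500000, running G = -1.500000
t=1: π = [0.3594, 0.2500, 0.3906], E[r] = -1.7188, γ^t·E[r] = -1.546875, running G = -3.046875
t=2: π = [0.3887, 0.2500, 0.3613], E[r] = -1.7773, γ^t·E[r] = -1.439648, running G = -4.486523
t=3: π = [0.3923, 0.2500, 0.3577], E[r] = -1.7847, γ^t·E[r] = -1.301023, running G = -5.787546
t=4: π = [0.3928, 0.2500, 0.3572], E[r] = -1.7856, γ^t·E[r] = -1.171521, running G = -6.959068
t=5: π = [0.3928, 0.2500, 0.3572], E[r] = -1.7857, γ^t·E[r] = -1.054437, running G = -8.013504
t=6: π = [0.3929, 0.2500, 0.3571], E[r] = -1.7857, γ^t·E[r] = -0.949001, running G = -8.962505
t=7: π = [0.3929, 0.2500, 0.3571], E[r] = -1.7857, γ^t·E[r] = -0.854101, running G = -9.816607

G = -9.8166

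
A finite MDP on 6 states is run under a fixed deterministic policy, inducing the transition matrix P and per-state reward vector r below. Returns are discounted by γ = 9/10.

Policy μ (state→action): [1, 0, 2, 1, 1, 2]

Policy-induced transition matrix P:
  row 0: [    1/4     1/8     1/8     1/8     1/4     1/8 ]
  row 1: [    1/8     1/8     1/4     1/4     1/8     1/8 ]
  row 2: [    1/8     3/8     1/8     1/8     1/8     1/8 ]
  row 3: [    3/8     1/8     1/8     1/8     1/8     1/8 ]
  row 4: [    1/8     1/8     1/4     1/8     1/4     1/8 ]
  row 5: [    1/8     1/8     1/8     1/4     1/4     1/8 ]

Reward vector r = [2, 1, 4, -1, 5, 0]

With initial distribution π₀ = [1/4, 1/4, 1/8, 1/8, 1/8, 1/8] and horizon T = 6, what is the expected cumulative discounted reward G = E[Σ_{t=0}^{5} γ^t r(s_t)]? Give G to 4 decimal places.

G = 9.1079

t=0: π = [0.2500, 0.2500, 0.1250, 0.1250, 0.1250, 0.1250], E[r] = 1.7500, γ^t·E[r] = 1.750000, running G = 1.750000
t=1: π = [0.1875, 0.1563, 0.1719, 0.1719, 0.1875, 0.1250], E[r] = 1.9844, γ^t·E[r] = 1.785938, running G = 3.535938
t=2: π = [0.1914, 0.1680, 0.1680, 0.1602, 0.1875, 0.1250], E[r] = 2.0000, γ^t·E[r] = 1.620000, running G = 5.155938
t=3: π = [0.1890, 0.1670, 0.1694, 0.1616, 0.1880, 0.1250], E[r] = 2.0010, γ^t·E[r] = 1.458712, running G = 6.614649
t=4: π = [0.1890, 0.1674, 0.1694, 0.1615, 0.1877, 0.1250], E[r] = 2.0001, γ^t·E[r] = 1.312280, running G = 7.926930
t=5: π = [0.1890, 0.1673, 0.1694, 0.1615, 0.1877, 0.1250], E[r] = 2.0000, γ^t·E[r] = 1.180957, running G = 9.107887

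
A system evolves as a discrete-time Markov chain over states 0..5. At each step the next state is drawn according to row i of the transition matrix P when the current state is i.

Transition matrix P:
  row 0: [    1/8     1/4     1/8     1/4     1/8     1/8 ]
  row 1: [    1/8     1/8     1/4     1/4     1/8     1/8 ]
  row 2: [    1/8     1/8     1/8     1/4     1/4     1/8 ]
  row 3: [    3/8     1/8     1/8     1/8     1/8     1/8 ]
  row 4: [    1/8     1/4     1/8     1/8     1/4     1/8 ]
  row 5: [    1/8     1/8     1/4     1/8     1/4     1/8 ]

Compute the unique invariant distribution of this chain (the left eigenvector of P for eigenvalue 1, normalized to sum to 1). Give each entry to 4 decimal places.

Balance equations π_j = Σ_i π_i·P[i][j]:
  π_0 = 1/8·π_0 + 1/8·π_1 + 1/8·π_2 + 3/8·π_3 + 1/8·π_4 + 1/8·π_5
  π_1 = 1/4·π_0 + 1/8·π_1 + 1/8·π_2 + 1/8·π_3 + 1/4·π_4 + 1/8·π_5
  π_2 = 1/8·π_0 + 1/4·π_1 + 1/8·π_2 + 1/8·π_3 + 1/8·π_4 + 1/4·π_5
  π_3 = 1/4·π_0 + 1/4·π_1 + 1/4·π_2 + 1/8·π_3 + 1/8·π_4 + 1/8·π_5
  π_4 = 1/8·π_0 + 1/8·π_1 + 1/4·π_2 + 1/8·π_3 + 1/4·π_4 + 1/4·π_5
  normalize: π_0 + π_1 + π_2 + π_3 + π_4 + π_5 = 1
Solving the linear system gives exactly π = [3163/18392, 3117/18392, 372/2299, 432/2299, 3381/18392, 1/8].

π = [0.1720, 0.1695, 0.1618, 0.1879, 0.1838, 0.1250]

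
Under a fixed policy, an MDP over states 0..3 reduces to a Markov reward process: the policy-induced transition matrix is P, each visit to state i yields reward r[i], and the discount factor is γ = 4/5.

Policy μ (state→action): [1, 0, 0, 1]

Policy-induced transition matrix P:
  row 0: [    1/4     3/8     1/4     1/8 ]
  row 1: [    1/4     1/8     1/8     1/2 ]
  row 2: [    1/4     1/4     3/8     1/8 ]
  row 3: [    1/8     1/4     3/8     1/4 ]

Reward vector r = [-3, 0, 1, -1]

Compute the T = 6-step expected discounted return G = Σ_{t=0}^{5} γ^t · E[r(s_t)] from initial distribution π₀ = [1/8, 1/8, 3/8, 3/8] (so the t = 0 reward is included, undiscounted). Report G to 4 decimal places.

G = -1.9501

t=0: π = [0.1250, 0.1250, 0.3750, 0.3750], E[r] = -0.3750, γ^t·E[r] = -0.375000, running G = -0.375000
t=1: π = [0.2031, 0.2500, 0.3281, 0.2188], E[r] = -0.5000, γ^t·E[r] = -0.400000, running G = -0.775000
t=2: π = [0.2227, 0.2441, 0.2871, 0.2461], E[r] = -0.6270, γ^t·E[r] = -0.401250, running G = -1.176250
t=3: π = [0.2192, 0.2473, 0.2861, 0.2473], E[r] = -0.6189, γ^t·E[r] = -0.316875, running G = -1.493125
t=4: π = [0.2191, 0.2465, 0.2858, 0.2487], E[r] = -0.6201, γ^t·E[r] = -0.254013, running G = -1.747138
t=5: π = [0.2189, 0.2466, 0.2860, 0.2485], E[r] = -0.6193, γ^t·E[r] = -0.202925, running G = -1.950063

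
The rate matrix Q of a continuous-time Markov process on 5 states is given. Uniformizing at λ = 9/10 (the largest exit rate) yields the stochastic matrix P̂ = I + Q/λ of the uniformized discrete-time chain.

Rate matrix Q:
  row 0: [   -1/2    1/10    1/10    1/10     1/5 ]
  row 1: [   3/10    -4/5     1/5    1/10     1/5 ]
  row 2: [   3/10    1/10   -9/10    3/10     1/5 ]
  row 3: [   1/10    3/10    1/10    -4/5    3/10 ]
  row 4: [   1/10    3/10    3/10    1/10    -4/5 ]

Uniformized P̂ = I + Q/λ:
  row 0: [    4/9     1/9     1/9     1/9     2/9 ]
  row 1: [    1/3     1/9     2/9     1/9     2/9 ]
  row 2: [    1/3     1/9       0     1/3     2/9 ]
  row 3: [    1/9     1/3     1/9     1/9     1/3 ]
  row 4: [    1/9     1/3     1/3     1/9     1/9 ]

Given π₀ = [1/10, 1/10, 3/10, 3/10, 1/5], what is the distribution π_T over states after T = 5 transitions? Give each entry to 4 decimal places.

π = [0.2844, 0.1916, 0.1623, 0.1471, 0.2147]

t=0: π = [0.1000, 0.1000, 0.3000, 0.3000, 0.2000]
t=1: π = [0.2333, 0.2222, 0.1333, 0.1778, 0.2333]
t=2: π = [0.2679, 0.2025, 0.1728, 0.1407, 0.2160]
t=3: π = [0.2838, 0.1904, 0.1624, 0.1495, 0.2139]
t=4: π = [0.2841, 0.1919, 0.1617, 0.1472, 0.2151]
t=5: π = [0.2844, 0.1916, 0.1623, 0.1471, 0.2147]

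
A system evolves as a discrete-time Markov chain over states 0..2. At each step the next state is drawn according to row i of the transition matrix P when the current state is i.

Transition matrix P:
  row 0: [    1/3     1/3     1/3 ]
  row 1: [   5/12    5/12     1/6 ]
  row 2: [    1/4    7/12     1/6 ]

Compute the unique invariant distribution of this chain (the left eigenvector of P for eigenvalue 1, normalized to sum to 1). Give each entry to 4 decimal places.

Balance equations π_j = Σ_i π_i·P[i][j]:
  π_0 = 1/3·π_0 + 5/12·π_1 + 1/4·π_2
  π_1 = 1/3·π_0 + 5/12·π_1 + 7/12·π_2
  normalize: π_0 + π_1 + π_2 = 1
Solving the linear system gives exactly π = [7/20, 17/40, 9/40].

π = [0.3500, 0.4250, 0.2250]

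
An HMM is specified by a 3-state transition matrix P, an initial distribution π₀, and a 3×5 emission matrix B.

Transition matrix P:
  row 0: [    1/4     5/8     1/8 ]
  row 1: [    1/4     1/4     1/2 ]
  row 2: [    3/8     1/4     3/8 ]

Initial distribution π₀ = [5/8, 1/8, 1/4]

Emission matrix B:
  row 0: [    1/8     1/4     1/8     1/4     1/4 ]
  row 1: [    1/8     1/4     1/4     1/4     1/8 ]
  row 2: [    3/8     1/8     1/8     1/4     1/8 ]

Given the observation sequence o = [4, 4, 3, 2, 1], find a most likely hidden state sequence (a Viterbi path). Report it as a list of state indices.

t=0: δ = [1.562e-01, 1.562e-02, 3.125e-02]  (obs o_0=4)
t=1: δ = [9.766e-03, 1.221e-02, 2.441e-03]  ψ = [0, 0, 0]  (obs o_1=4)
t=2: δ = [7.629e-04, 1.526e-03, 1.526e-03]  ψ = [1, 0, 1]  (obs o_2=3)
t=3: δ = [7.153e-05, 1.192e-04, 9.537e-05]  ψ = [2, 0, 1]  (obs o_3=2)
t=4: δ = [8.941e-06, 1.118e-05, 7.451e-06]  ψ = [2, 0, 1]  (obs o_4=1)
backtrack: best end state = 1; path = [0, 1, 2, 0, 1]

path = [0, 1, 2, 0, 1]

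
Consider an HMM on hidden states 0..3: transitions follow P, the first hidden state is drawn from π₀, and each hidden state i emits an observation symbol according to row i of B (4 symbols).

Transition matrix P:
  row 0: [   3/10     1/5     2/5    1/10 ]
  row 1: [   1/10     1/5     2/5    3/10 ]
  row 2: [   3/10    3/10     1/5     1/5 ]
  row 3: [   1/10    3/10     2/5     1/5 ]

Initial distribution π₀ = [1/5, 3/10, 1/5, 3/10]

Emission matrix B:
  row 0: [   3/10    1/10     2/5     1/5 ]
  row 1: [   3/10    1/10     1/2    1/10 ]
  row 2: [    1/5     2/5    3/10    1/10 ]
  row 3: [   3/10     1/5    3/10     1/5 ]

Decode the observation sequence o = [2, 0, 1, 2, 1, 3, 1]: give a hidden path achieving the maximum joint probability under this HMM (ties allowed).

t=0: δ = [8.000e-02, 1.500e-01, 6.000e-02, 9.000e-02]  (obs o_0=2)
t=1: δ = [7.200e-03, 9.000e-03, 1.200e-02, 1.350e-02]  ψ = [0, 1, 1, 1]  (obs o_1=0)
t=2: δ = [3.600e-04, 4.050e-04, 2.160e-03, 5.400e-04]  ψ = [2, 3, 3, 1]  (obs o_2=1)
t=3: δ = [2.592e-04, 3.240e-04, 1.296e-04, 1.296e-04]  ψ = [2, 2, 2, 2]  (obs o_3=2)
t=4: δ = [7.776e-06, 6.480e-06, 5.184e-05, 1.944e-05]  ψ = [0, 1, 1, 1]  (obs o_4=1)
t=5: δ = [3.110e-06, 1.555e-06, 1.037e-06, 2.074e-06]  ψ = [2, 2, 2, 2]  (obs o_5=3)
t=6: δ = [9.331e-08, 6.221e-08, 4.977e-07, 9.331e-08]  ψ = [0, 0, 0, 1]  (obs o_6=1)
backtrack: best end state = 2; path = [1, 3, 2, 1, 2, 0, 2]

path = [1, 3, 2, 1, 2, 0, 2]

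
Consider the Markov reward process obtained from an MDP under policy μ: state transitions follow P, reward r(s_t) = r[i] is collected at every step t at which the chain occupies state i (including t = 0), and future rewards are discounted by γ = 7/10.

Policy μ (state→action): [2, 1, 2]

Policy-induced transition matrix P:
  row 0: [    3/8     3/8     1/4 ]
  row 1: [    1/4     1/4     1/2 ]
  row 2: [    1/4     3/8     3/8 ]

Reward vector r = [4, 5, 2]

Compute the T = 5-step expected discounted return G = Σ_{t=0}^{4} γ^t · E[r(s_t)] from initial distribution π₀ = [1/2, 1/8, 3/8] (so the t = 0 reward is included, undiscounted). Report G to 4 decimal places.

G = 9.7989

t=0: π = [0.5000, 0.1250, 0.3750], E[r] = 3.3750, γ^t·E[r] = 3.375000, running G = 3.375000
t=1: π = [0.3125, 0.3594, 0.3281], E[r] = 3.7031, γ^t·E[r] = 2.592188, running G = 5.967188
t=2: π = [0.2891, 0.3301, 0.3809], E[r] = 3.5684, γ^t·E[r] = 1.748496, running G = 7.715684
t=3: π = [0.2861, 0.3337, 0.3801], E[r] = 3.5735, γ^t·E[r] = 1.225706, running G = 8.941389
t=4: π = [0.2858, 0.3333, 0.3810], E[r] = 3.5714, γ^t·E[r] = 0.857488, running G = 9.798878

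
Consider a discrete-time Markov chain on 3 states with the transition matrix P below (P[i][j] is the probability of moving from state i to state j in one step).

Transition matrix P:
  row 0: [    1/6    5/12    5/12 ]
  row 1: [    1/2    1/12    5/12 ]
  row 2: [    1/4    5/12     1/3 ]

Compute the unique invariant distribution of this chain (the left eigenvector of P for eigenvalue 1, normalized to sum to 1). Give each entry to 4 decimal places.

π = [0.3029, 0.3125, 0.3846]

Balance equations π_j = Σ_i π_i·P[i][j]:
  π_0 = 1/6·π_0 + 1/2·π_1 + 1/4·π_2
  π_1 = 5/12·π_0 + 1/12·π_1 + 5/12·π_2
  normalize: π_0 + π_1 + π_2 = 1
Solving the linear system gives exactly π = [63/208, 5/16, 5/13].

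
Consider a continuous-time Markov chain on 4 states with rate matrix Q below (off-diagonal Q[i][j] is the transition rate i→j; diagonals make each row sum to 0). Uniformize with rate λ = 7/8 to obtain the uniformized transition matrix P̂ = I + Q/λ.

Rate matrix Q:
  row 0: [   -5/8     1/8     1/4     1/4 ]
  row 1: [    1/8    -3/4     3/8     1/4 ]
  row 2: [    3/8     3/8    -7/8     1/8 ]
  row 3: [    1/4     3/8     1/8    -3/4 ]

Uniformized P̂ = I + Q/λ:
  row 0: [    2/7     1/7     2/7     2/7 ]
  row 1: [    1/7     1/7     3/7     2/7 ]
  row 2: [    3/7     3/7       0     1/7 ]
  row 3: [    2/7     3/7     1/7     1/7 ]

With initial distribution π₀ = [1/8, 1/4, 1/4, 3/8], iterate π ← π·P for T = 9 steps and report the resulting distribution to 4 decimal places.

t=0: π = [0.1250, 0.2500, 0.2500, 0.3750]
t=1: π = [0.2857, 0.3214, 0.1964, 0.1964]
t=2: π = [0.2679, 0.2551, 0.2474, 0.2296]
t=3: π = [0.2846, 0.2792, 0.2187, 0.2176]
t=4: π = [0.2771, 0.2675, 0.2320, 0.2234]
t=5: π = [0.2806, 0.2730, 0.2257, 0.2207]
t=6: π = [0.2790, 0.2704, 0.2287, 0.2219]
t=7: π = [0.2798, 0.2716, 0.2273, 0.2213]
t=8: π = [0.2794, 0.2710, 0.2280, 0.2216]
t=9: π = [0.2796, 0.2713, 0.2276, 0.2215]

π = [0.2796, 0.2713, 0.2276, 0.2215]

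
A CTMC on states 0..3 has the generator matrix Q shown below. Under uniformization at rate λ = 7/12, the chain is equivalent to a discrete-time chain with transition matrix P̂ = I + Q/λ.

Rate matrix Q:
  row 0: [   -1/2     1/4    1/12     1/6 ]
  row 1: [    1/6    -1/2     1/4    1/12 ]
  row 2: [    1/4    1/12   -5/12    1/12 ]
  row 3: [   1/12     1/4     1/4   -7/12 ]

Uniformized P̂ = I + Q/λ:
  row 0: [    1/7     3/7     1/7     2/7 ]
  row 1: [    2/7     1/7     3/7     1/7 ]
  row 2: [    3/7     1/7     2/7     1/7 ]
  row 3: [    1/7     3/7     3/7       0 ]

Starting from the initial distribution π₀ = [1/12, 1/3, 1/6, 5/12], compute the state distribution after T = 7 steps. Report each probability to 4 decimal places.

t=0: π = [0.0833, 0.3333, 0.1667, 0.4167]
t=1: π = [0.2381, 0.2857, 0.3810, 0.0952]
t=2: π = [0.2925, 0.2381, 0.3061, 0.1633]
t=3: π = [0.2643, 0.2731, 0.3013, 0.1613]
t=4: π = [0.2679, 0.2645, 0.3100, 0.1576]
t=5: π = [0.2692, 0.2644, 0.3077, 0.1586]
t=6: π = [0.2686, 0.2651, 0.3077, 0.1587]
t=7: π = [0.2686, 0.2649, 0.3079, 0.1586]

π = [0.2686, 0.2649, 0.3079, 0.1586]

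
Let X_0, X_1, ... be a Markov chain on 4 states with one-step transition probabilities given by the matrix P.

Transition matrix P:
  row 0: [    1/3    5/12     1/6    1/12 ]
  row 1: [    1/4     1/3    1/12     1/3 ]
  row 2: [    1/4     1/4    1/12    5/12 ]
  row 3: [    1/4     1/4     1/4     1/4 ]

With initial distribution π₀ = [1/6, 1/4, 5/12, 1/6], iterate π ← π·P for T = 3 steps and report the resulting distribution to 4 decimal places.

t=0: π = [0.1667, 0.2500, 0.4167, 0.1667]
t=1: π = [0.2639, 0.2986, 0.1250, 0.3125]
t=2: π = [0.2720, 0.3189, 0.1574, 0.2517]
t=3: π = [0.2727, 0.3219, 0.1480, 0.2575]

π = [0.2727, 0.3219, 0.1480, 0.2575]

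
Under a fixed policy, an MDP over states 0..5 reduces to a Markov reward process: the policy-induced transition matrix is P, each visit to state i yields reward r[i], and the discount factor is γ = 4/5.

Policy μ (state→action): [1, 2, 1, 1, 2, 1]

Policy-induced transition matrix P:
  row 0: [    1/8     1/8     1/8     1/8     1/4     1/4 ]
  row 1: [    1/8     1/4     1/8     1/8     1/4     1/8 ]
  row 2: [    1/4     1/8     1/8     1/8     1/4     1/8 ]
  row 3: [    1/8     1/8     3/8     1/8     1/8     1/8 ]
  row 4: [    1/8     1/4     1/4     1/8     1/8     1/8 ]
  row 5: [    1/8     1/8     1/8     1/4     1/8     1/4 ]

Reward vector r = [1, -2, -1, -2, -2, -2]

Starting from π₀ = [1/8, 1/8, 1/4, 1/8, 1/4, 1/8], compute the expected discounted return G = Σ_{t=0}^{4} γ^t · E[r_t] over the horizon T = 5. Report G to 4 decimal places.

G = -4.5911

t=0: π = [0.1250, 0.1250, 0.2500, 0.1250, 0.2500, 0.1250], E[r] = -1.3750, γ^t·E[r] = -1.375000, running G = -1.375000
t=1: π = [0.1563, 0.1719, 0.1875, 0.1406, 0.1875, 0.1563], E[r] = -1.3438, γ^t·E[r] = -1.075000, running G = -2.450000
t=2: π = [0.1484, 0.1699, 0.1836, 0.1445, 0.1895, 0.1641], E[r] = -1.3711, γ^t·E[r] = -0.877500, running G = -3.327500
t=3: π = [0.1479, 0.1699, 0.1848, 0.1455, 0.1877, 0.1641], E[r] = -1.3713, γ^t·E[r] = -0.702125, running G = -4.029625
t=4: π = [0.1481, 0.1697, 0.1848, 0.1455, 0.1878, 0.1640], E[r] = -1.3708, γ^t·E[r] = -0.561500, running G = -4.591125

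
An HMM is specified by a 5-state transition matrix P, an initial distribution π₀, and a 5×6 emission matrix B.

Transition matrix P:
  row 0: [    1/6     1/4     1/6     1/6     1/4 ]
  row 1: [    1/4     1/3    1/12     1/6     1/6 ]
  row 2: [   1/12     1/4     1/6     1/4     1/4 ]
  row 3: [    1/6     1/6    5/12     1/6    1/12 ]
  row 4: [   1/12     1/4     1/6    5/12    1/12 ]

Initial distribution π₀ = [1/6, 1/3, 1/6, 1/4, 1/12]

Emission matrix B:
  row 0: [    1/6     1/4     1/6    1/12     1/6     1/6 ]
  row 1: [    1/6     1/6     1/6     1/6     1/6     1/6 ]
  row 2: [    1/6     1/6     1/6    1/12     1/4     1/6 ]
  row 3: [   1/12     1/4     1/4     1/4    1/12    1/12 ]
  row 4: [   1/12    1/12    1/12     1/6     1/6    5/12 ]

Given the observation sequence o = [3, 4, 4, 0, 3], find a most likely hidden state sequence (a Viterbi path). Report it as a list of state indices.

path = [3, 2, 1, 1, 1]

t=0: δ = [1.389e-02, 5.556e-02, 1.389e-02, 6.250e-02, 1.389e-02]  (obs o_0=3)
t=1: δ = [2.315e-03, 3.086e-03, 6.510e-03, 8.681e-04, 1.543e-03]  ψ = [1, 1, 3, 3, 1]  (obs o_1=4)
t=2: δ = [1.286e-04, 2.713e-04, 2.713e-04, 1.356e-04, 2.713e-04]  ψ = [1, 2, 2, 2, 2]  (obs o_2=4)
t=3: δ = [1.130e-05, 1.507e-05, 9.419e-06, 9.419e-06, 5.651e-06]  ψ = [1, 1, 3, 4, 2]  (obs o_3=0)
t=4: δ = [3.140e-07, 8.372e-07, 3.270e-07, 6.279e-07, 4.710e-07]  ψ = [1, 1, 3, 1, 0]  (obs o_4=3)
backtrack: best end state = 1; path = [3, 2, 1, 1, 1]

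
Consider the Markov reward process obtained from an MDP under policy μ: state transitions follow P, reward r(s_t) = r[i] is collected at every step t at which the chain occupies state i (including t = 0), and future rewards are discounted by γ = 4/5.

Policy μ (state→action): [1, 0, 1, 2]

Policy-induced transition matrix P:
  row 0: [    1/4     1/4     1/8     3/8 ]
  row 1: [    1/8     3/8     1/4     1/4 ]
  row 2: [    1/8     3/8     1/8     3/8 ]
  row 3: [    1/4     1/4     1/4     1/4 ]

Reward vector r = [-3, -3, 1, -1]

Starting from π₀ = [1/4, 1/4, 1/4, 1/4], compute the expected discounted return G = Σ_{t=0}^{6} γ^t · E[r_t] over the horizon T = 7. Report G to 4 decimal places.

G = -6.2338

t=0: π = [0.2500, 0.2500, 0.2500, 0.2500], E[r] = -1.5000, γ^t·E[r] = -1.500000, running G = -1.500000
t=1: π = [0.1875, 0.3125, 0.1875, 0.3125], E[r] = -1.6250, γ^t·E[r] = -1.300000, running G = -2.800000
t=2: π = [0.1875, 0.3125, 0.2031, 0.2969], E[r] = -1.5938, γ^t·E[r] = -1.020000, running G = -3.820000
t=3: π = [0.1855, 0.3145, 0.2012, 0.2988], E[r] = -1.5977, γ^t·E[r] = -0.818000, running G = -4.638000
t=4: π = [0.1855, 0.3145, 0.2017, 0.2983], E[r] = -1.5967, γ^t·E[r] = -0.654000, running G = -5.292000
t=5: π = [0.1855, 0.3145, 0.2016, 0.2984], E[r] = -1.5968, γ^t·E[r] = -0.523240, running G = -5.815240
t=6: π = [0.1855, 0.3145, 0.2016, 0.2984], E[r] = -1.5968, γ^t·E[r] = -0.418584, running G = -6.233824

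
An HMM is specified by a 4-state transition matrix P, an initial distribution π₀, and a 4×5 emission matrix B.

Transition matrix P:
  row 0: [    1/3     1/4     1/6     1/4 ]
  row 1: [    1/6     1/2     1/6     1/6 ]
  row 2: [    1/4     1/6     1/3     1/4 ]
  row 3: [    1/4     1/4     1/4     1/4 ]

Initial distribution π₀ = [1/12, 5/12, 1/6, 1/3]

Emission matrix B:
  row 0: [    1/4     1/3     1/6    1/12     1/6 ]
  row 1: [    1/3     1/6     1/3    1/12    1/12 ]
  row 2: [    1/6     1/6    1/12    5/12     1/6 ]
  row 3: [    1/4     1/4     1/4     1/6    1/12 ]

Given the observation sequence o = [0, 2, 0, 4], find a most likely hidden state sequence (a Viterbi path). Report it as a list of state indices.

path = [1, 1, 1, 1]

t=0: δ = [2.083e-02, 1.389e-01, 2.778e-02, 8.333e-02]  (obs o_0=0)
t=1: δ = [3.858e-03, 2.315e-02, 1.929e-03, 5.787e-03]  ψ = [1, 1, 1, 1]  (obs o_1=2)
t=2: δ = [9.645e-04, 3.858e-03, 6.430e-04, 9.645e-04]  ψ = [1, 1, 1, 1]  (obs o_2=0)
t=3: δ = [1.072e-04, 1.608e-04, 1.072e-04, 5.358e-05]  ψ = [1, 1, 1, 1]  (obs o_3=4)
backtrack: best end state = 1; path = [1, 1, 1, 1]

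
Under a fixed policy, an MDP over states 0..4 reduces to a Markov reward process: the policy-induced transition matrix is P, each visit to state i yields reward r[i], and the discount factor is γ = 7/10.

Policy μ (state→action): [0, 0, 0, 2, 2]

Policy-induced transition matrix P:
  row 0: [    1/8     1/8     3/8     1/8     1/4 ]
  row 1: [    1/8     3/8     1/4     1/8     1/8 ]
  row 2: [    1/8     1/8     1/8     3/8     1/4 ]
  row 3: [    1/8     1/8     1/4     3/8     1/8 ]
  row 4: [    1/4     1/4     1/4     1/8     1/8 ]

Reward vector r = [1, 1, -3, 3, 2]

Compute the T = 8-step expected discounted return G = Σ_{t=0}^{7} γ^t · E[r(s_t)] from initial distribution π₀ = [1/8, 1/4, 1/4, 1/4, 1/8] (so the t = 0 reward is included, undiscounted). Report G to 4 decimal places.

G = 2.1640

t=0: π = [0.1250, 0.2500, 0.2500, 0.2500, 0.1250], E[r] = 0.6250, γ^t·E[r] = 0.625000, running G = 0.625000
t=1: π = [0.1406, 0.2031, 0.2344, 0.2500, 0.1719], E[r] = 0.7344, γ^t·E[r] = 0.514063, running G = 1.139063
t=2: π = [0.1465, 0.1973, 0.2383, 0.2461, 0.1719], E[r] = 0.7109, γ^t·E[r] = 0.348359, running G = 1.487422
t=3: π = [0.1465, 0.1958, 0.2385, 0.2461, 0.1731], E[r] = 0.7112, γ^t·E[r] = 0.243935, running G = 1.731357
t=4: π = [0.1466, 0.1956, 0.2385, 0.2462, 0.1731], E[r] = 0.7115, γ^t·E[r] = 0.170821, running G = 1.902178
t=5: π = [0.1466, 0.1955, 0.2385, 0.2462, 0.1731], E[r] = 0.7114, γ^t·E[r] = 0.119564, running G = 2.021742
t=6: π = [0.1466, 0.1955, 0.2385, 0.2462, 0.1731], E[r] = 0.7114, γ^t·E[r] = 0.083698, running G = 2.105440
t=7: π = [0.1466, 0.1955, 0.2385, 0.2462, 0.1731], E[r] = 0.7114, γ^t·E[r] = 0.058589, running G = 2.164029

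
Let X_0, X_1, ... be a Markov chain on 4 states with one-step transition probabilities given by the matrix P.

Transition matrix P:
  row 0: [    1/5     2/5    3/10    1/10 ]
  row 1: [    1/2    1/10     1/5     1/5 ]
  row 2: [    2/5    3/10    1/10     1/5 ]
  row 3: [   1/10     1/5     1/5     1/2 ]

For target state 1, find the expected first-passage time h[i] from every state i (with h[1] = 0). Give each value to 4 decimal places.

First-step conditioning: h[1] = 0; for i ≠ 1, h[i] = 1 + Σ_k P[i][k]·h[k].
  h[0] = 1 + 1/5·h[0] + 3/10·h[2] + 1/10·h[3]
  h[2] = 1 + 2/5·h[0] + 1/10·h[2] + 1/5·h[3]
  h[3] = 1 + 1/10·h[0] + 1/5·h[2] + 1/2·h[3]
Solving the 3×3 linear system over states ≠ 1 gives exactly h = [146/49, 0, 162/49, 192/49] (h[1] = 0 is the target).

h = [2.9796, 0.0000, 3.3061, 3.9184]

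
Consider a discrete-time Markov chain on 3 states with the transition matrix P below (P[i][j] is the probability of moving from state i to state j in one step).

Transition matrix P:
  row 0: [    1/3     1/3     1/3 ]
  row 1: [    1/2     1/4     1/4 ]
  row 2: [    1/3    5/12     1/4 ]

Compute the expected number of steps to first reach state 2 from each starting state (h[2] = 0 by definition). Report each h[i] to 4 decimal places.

h = [3.2500, 3.5000, 0.0000]

First-step conditioning: h[2] = 0; for i ≠ 2, h[i] = 1 + Σ_k P[i][k]·h[k].
  h[0] = 1 + 1/3·h[0] + 1/3·h[1]
  h[1] = 1 + 1/2·h[0] + 1/4·h[1]
Solving the 2×2 linear system over states ≠ 2 gives exactly h = [13/4, 7/2, 0] (h[2] = 0 is the target).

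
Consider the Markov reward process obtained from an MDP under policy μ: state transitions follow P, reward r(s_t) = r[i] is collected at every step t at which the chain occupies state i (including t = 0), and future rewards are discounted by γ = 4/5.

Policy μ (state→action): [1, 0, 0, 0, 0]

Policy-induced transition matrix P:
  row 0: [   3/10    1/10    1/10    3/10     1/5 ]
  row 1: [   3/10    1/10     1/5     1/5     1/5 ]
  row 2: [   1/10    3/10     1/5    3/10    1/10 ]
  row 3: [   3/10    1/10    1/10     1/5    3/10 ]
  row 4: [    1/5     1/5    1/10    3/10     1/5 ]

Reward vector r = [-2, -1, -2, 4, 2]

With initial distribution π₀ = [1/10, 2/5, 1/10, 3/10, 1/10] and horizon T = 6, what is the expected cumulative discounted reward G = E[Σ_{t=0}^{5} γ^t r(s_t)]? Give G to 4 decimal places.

G = 1.9677

t=0: π = [0.1000, 0.4000, 0.1000, 0.3000, 0.1000], E[r] = 0.6000, γ^t·E[r] = 0.600000, running G = 0.600000
t=1: π = [0.2700, 0.1300, 0.1500, 0.2300, 0.2200], E[r] = 0.3900, γ^t·E[r] = 0.312000, running G = 0.912000
t=2: π = [0.2480, 0.1520, 0.1280, 0.2640, 0.2080], E[r] = 0.5680, γ^t·E[r] = 0.363520, running G = 1.275520
t=3: π = [0.2536, 0.1464, 0.1280, 0.2584, 0.2136], E[r] = 0.5512, γ^t·E[r] = 0.282214, running G = 1.557734
t=4: π = [0.2530, 0.1470, 0.1274, 0.2595, 0.2130], E[r] = 0.5562, γ^t·E[r] = 0.227836, running G = 1.785570
t=5: π = [0.2532, 0.1468, 0.1274, 0.2594, 0.2132], E[r] = 0.5557, γ^t·E[r] = 0.182104, running G = 1.967674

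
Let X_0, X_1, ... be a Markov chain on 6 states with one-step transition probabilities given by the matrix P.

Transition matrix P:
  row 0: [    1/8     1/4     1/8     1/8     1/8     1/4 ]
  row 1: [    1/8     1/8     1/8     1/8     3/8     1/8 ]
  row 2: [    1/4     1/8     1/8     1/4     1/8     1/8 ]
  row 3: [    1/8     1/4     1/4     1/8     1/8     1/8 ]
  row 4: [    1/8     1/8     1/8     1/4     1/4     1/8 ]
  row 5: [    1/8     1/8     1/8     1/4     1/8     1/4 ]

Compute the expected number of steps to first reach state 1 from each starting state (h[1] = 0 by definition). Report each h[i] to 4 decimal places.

h = [5.2683, 0.0000, 5.8434, 5.2580, 5.9255, 5.9255]

First-step conditioning: h[1] = 0; for i ≠ 1, h[i] = 1 + Σ_k P[i][k]·h[k].
  h[0] = 1 + 1/8·h[0] + 1/8·h[2] + 1/8·h[3] + 1/8·h[4] + 1/4·h[5]
  h[2] = 1 + 1/4·h[0] + 1/8·h[2] + 1/4·h[3] + 1/8·h[4] + 1/8·h[5]
  h[3] = 1 + 1/8·h[0] + 1/4·h[2] + 1/8·h[3] + 1/8·h[4] + 1/8·h[5]
  h[4] = 1 + 1/8·h[0] + 1/8·h[2] + 1/4·h[3] + 1/4·h[4] + 1/8·h[5]
  h[5] = 1 + 1/8·h[0] + 1/8·h[2] + 1/4·h[3] + 1/8·h[4] + 1/4·h[5]
Solving the 5×5 linear system over states ≠ 1 gives exactly h = [216/41, 0, 4552/779, 4096/779, 4616/779, 4616/779] (h[1] = 0 is the target).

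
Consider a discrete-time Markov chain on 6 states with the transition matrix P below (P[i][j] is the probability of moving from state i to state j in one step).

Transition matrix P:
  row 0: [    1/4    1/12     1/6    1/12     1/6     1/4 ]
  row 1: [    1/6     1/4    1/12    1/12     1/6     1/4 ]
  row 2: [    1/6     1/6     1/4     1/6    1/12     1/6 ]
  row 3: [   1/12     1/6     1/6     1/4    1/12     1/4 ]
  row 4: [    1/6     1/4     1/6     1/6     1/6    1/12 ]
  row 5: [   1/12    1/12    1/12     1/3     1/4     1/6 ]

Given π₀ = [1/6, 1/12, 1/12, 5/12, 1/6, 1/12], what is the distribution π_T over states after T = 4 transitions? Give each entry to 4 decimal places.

π = [0.1467, 0.1648, 0.1491, 0.1892, 0.1547, 0.1955]

t=0: π = [0.1667, 0.0833, 0.0833, 0.4167, 0.1667, 0.0833]
t=1: π = [0.1389, 0.1667, 0.1597, 0.1944, 0.1319, 0.2083]
t=2: π = [0.1447, 0.1626, 0.1487, 0.1921, 0.1545, 0.1973]
t=3: π = [0.1463, 0.1646, 0.1491, 0.1900, 0.1547, 0.1954]
t=4: π = [0.1467, 0.1648, 0.1491, 0.1892, 0.1547, 0.1955]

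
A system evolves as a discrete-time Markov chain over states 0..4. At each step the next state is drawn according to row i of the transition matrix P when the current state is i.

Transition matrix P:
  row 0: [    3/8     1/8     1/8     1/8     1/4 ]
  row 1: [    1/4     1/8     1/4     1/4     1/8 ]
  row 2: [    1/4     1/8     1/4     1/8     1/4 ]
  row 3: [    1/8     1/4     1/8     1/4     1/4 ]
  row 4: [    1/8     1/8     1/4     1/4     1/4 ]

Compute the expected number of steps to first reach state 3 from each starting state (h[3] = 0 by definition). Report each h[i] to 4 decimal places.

First-step conditioning: h[3] = 0; for i ≠ 3, h[i] = 1 + Σ_k P[i][k]·h[k].
  h[0] = 1 + 3/8·h[0] + 1/8·h[1] + 1/8·h[2] + 1/4·h[4]
  h[1] = 1 + 1/4·h[0] + 1/8·h[1] + 1/4·h[2] + 1/8·h[4]
  h[2] = 1 + 1/4·h[0] + 1/8·h[1] + 1/4·h[2] + 1/4·h[4]
  h[4] = 1 + 1/8·h[0] + 1/8·h[1] + 1/4·h[2] + 1/4·h[4]
Solving the 4×4 linear system over states ≠ 3 gives exactly h = [512/87, 152/29, 512/87, 0, 448/87] (h[3] = 0 is the target).

h = [5.8851, 5.2414, 5.8851, 0.0000, 5.1494]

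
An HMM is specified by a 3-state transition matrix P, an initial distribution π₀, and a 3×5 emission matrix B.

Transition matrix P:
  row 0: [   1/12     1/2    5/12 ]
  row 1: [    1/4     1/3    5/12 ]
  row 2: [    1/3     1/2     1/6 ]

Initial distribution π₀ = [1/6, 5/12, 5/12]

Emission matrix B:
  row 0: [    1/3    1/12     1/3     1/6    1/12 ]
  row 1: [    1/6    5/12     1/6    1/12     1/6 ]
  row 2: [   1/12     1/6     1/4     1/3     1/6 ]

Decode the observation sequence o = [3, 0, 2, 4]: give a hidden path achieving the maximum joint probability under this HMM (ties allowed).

path = [2, 0, 2, 1]

t=0: δ = [2.778e-02, 3.472e-02, 1.389e-01]  (obs o_0=3)
t=1: δ = [1.543e-02, 1.157e-02, 1.929e-03]  ψ = [2, 2, 2]  (obs o_1=0)
t=2: δ = [9.645e-04, 1.286e-03, 1.608e-03]  ψ = [1, 0, 0]  (obs o_2=2)
t=3: δ = [4.465e-05, 1.340e-04, 8.931e-05]  ψ = [2, 2, 1]  (obs o_3=4)
backtrack: best end state = 1; path = [2, 0, 2, 1]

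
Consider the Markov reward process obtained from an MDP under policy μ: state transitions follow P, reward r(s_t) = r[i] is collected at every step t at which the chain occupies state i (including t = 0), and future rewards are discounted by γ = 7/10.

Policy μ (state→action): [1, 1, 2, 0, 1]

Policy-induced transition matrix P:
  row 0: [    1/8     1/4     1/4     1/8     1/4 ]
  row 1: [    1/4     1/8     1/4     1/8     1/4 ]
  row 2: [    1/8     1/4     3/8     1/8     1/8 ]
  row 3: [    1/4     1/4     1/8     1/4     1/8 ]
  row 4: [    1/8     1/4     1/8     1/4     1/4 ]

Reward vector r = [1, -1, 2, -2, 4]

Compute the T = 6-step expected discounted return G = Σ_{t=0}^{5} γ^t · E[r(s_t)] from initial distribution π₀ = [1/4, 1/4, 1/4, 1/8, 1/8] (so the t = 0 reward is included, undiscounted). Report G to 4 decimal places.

t=0: π = [0.2500, 0.2500, 0.2500, 0.1250, 0.1250], E[r] = 0.7500, γ^t·E[r] = 0.750000, running G = 0.750000
t=1: π = [0.1719, 0.2188, 0.2500, 0.1563, 0.2031], E[r] = 0.9531, γ^t·E[r] = 0.667188, running G = 1.417188
t=2: π = [0.1719, 0.2227, 0.2363, 0.1699, 0.1992], E[r] = 0.8789, γ^t·E[r] = 0.430664, running G = 1.847852
t=3: π = [0.1741, 0.2222, 0.2334, 0.1711, 0.1992], E[r] = 0.8733, γ^t·E[r] = 0.299539, running G = 2.147390
t=4: π = [0.1742, 0.2222, 0.2329, 0.1713, 0.1994], E[r] = 0.8728, γ^t·E[r] = 0.209567, running G = 2.356958
t=5: π = [0.1742, 0.2222, 0.2328, 0.1713, 0.1995], E[r] = 0.8727, γ^t·E[r] = 0.146681, running G = 2.503639

G = 2.5036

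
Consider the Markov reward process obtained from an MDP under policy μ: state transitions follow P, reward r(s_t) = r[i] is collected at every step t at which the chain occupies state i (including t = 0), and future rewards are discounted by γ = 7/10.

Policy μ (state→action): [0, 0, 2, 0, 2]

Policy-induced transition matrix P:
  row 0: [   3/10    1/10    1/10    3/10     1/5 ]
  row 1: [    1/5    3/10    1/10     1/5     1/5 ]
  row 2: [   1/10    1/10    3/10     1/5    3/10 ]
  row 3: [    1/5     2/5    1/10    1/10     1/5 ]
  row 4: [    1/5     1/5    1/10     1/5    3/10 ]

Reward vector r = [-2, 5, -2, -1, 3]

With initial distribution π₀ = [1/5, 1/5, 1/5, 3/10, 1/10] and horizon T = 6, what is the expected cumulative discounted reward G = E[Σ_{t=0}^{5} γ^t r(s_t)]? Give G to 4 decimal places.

G = 2.1388

t=0: π = [0.2000, 0.2000, 0.2000, 0.3000, 0.1000], E[r] = 0.2000, γ^t·E[r] = 0.200000, running G = 0.200000
t=1: π = [0.2000, 0.2400, 0.1400, 0.1900, 0.2300], E[r] = 1.0200, γ^t·E[r] = 0.714000, running G = 0.914000
t=2: π = [0.2060, 0.2280, 0.1280, 0.2010, 0.2370], E[r] = 0.9820, γ^t·E[r] = 0.481180, running G = 1.395180
t=3: π = [0.2078, 0.2296, 0.1256, 0.2005, 0.2365], E[r] = 0.9902, γ^t·E[r] = 0.339639, running G = 1.734819
t=4: π = [0.2082, 0.2297, 0.1251, 0.2007, 0.2362], E[r] = 0.9898, γ^t·E[r] = 0.237656, running G = 1.972474
t=5: π = [0.2083, 0.2298, 0.1250, 0.2007, 0.2361], E[r] = 0.9899, γ^t·E[r] = 0.166373, running G = 2.138847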